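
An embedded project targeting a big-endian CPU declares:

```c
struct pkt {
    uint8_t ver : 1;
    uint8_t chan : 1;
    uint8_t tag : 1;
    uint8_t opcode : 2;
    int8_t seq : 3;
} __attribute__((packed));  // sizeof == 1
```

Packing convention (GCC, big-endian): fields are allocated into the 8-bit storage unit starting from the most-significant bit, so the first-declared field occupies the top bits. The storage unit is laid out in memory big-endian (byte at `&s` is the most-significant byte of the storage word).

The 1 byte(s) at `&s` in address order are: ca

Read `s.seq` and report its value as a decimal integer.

2

[0]=0xca (big-endian) → word 0xca
ver:1 @ bit 7 → (0xca>>7)&0x1 = 0x1
chan:1 @ bit 6 → (0xca>>6)&0x1 = 0x1
tag:1 @ bit 5 → (0xca>>5)&0x1 = 0x0
opcode:2 @ bit 3 → (0xca>>3)&0x3 = 0x1
seq:3 @ bit 0 → (0xca>>0)&0x7 = 0x2  ←
seq signed 3b, MSB=0: value = 2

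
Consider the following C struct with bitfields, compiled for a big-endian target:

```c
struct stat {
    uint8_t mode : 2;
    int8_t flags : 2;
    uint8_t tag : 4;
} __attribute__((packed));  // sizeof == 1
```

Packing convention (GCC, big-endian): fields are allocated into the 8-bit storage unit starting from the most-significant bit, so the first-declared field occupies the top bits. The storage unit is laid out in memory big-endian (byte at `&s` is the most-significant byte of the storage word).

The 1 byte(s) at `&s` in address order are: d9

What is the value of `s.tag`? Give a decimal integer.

[0]=0xd9 (big-endian) → word 0xd9
mode [6+:2] = (word>>6) & 0x3 = 3
flags [4+:2] = (word>>4) & 0x3 = 1
tag [0+:4] = (word>>0) & 0xf = 9  ←

9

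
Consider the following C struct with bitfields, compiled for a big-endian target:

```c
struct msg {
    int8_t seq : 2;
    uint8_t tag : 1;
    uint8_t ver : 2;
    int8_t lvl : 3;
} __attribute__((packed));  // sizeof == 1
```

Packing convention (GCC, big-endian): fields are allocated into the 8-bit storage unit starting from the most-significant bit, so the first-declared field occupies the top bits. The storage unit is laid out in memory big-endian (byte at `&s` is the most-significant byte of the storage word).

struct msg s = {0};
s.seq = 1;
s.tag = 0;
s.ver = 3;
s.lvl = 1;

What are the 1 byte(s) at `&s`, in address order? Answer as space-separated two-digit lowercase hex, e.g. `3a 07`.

[6+:2] seq=1 & 0x3 = 0x1; word=0x40
[5+:1] tag=0 & 0x1 = 0x0; word=0x40
[3+:2] ver=3 & 0x3 = 0x3; word=0x58
[0+:3] lvl=1 & 0x7 = 0x1; word=0x59
word = 0x59 → big-endian bytes:
  [0]=0x59

59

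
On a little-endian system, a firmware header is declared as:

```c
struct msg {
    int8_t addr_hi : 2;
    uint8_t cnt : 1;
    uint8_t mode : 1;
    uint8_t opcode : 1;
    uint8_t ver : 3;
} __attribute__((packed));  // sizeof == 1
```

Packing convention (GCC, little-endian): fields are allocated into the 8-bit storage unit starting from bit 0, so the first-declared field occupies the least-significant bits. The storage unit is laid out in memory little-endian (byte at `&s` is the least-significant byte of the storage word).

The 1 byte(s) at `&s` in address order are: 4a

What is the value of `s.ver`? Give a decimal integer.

[0]=0x4a (little-endian) → word 0x4a
addr_hi [0+:2] = (word>>0) & 0x3 = 2
cnt [2+:1] = (word>>2) & 0x1 = 0
mode [3+:1] = (word>>3) & 0x1 = 1
opcode [4+:1] = (word>>4) & 0x1 = 0
ver [5+:3] = (word>>5) & 0x7 = 2  ←

2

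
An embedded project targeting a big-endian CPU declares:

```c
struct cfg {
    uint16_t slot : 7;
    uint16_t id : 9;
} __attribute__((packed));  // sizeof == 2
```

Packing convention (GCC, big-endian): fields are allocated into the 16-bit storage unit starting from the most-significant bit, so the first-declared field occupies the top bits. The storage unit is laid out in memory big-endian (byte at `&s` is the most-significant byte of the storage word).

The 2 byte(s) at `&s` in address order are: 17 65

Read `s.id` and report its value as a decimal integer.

357

[0]=0x17 [1]=0x65 (big-endian) → word 0x1765
slot:7 @ bit 9 → (0x1765>>9)&0x7f = 0xb
id:9 @ bit 0 → (0x1765>>0)&0x1ff = 0x165  ←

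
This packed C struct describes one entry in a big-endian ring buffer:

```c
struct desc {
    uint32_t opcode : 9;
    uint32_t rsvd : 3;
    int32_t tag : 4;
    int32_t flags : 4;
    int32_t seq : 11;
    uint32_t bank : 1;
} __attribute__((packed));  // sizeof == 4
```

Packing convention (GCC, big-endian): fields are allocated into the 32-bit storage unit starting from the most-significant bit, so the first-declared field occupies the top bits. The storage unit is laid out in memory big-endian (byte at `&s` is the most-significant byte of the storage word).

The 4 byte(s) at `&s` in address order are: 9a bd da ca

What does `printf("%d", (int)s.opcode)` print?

[0]=0x9a [1]=0xbd [2]=0xda [3]=0xca (big-endian) → word 0x9abddaca
opcode [23+:9] = (word>>23) & 0x1ff = 309  ←
rsvd [20+:3] = (word>>20) & 0x7 = 3
tag [16+:4] = (word>>16) & 0xf = 13
flags [12+:4] = (word>>12) & 0xf = 13
seq [1+:11] = (word>>1) & 0x7ff = 1381
bank [0+:1] = (word>>0) & 0x1 = 0

309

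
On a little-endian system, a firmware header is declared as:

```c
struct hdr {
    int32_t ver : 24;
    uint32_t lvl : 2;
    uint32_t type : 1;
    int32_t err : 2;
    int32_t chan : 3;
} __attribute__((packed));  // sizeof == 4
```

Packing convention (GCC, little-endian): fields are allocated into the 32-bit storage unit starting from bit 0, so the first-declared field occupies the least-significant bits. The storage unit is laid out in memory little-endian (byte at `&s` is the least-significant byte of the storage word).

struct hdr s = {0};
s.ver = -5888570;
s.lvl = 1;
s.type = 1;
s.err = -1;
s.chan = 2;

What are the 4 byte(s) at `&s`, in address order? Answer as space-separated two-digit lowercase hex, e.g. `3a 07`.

c6 25 a6 5d

ver (24b) val=-5888570 bits=0xa625c6 at bit 0: 0x00a625c6
lvl (2b) val=1 bits=0x1 at bit 24: 0x01a625c6
type (1b) val=1 bits=0x1 at bit 26: 0x05a625c6
err (2b) val=-1 bits=0x3 at bit 27: 0x1da625c6
chan (3b) val=2 bits=0x2 at bit 29: 0x5da625c6
word = 0x5da625c6 → little-endian bytes:
  [0]=0xc6  [1]=0x25  [2]=0xa6  [3]=0x5d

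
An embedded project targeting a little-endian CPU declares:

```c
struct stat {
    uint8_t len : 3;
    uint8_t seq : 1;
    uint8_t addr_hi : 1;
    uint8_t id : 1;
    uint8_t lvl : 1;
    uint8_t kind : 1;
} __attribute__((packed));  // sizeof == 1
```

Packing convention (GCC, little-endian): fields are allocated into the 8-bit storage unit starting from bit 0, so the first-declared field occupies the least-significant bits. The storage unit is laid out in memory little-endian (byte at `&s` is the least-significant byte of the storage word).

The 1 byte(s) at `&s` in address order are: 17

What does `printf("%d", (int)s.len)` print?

[0]=0x17 (little-endian) → word 0x17
len:3 @ bit 0 → (0x17>>0)&0x7 = 0x7  ←
seq:1 @ bit 3 → (0x17>>3)&0x1 = 0x0
addr_hi:1 @ bit 4 → (0x17>>4)&0x1 = 0x1
id:1 @ bit 5 → (0x17>>5)&0x1 = 0x0
lvl:1 @ bit 6 → (0x17>>6)&0x1 = 0x0
kind:1 @ bit 7 → (0x17>>7)&0x1 = 0x0

7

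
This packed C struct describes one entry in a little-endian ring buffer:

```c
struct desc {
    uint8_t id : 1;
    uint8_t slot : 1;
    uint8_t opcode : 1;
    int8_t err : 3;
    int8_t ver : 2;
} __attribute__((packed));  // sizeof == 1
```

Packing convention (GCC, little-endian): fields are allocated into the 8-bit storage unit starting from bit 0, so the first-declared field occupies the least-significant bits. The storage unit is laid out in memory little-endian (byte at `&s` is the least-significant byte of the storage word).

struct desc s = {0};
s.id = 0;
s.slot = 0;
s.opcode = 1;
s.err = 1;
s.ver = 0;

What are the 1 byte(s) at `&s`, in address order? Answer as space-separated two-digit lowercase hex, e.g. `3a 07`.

0c

id (1b) val=0 bits=0x0 at bit 0: 0x00
slot (1b) val=0 bits=0x0 at bit 1: 0x00
opcode (1b) val=1 bits=0x1 at bit 2: 0x04
err (3b) val=1 bits=0x1 at bit 3: 0x0c
ver (2b) val=0 bits=0x0 at bit 6: 0x0c
word = 0x0c → little-endian bytes:
  [0]=0x0c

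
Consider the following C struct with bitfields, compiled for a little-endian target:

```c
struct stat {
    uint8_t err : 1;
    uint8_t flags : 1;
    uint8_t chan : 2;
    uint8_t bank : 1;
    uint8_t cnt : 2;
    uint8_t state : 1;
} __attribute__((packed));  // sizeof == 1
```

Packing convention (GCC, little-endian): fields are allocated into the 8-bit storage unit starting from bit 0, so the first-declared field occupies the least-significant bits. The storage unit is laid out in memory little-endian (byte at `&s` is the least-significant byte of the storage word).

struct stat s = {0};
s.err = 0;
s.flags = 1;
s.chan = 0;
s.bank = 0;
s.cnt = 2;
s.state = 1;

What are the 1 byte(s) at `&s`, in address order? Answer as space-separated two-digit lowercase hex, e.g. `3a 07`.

c2

[0+:1] err=0 & 0x1 = 0x0; word=0x00
[1+:1] flags=1 & 0x1 = 0x1; word=0x02
[2+:2] chan=0 & 0x3 = 0x0; word=0x02
[4+:1] bank=0 & 0x1 = 0x0; word=0x02
[5+:2] cnt=2 & 0x3 = 0x2; word=0x42
[7+:1] state=1 & 0x1 = 0x1; word=0xc2
word = 0xc2 → little-endian bytes:
  [0]=0xc2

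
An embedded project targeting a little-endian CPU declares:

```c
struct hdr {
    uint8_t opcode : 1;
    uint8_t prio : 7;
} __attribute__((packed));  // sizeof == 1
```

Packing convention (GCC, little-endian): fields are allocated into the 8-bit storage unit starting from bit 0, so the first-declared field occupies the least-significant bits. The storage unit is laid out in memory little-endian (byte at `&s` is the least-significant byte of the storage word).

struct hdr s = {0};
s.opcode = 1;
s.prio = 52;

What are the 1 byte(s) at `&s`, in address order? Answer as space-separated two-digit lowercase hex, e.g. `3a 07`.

69

[0+:1] opcode=1 & 0x1 = 0x1; word=0x01
[1+:7] prio=52 & 0x7f = 0x34; word=0x69
word = 0x69 → little-endian bytes:
  [0]=0x69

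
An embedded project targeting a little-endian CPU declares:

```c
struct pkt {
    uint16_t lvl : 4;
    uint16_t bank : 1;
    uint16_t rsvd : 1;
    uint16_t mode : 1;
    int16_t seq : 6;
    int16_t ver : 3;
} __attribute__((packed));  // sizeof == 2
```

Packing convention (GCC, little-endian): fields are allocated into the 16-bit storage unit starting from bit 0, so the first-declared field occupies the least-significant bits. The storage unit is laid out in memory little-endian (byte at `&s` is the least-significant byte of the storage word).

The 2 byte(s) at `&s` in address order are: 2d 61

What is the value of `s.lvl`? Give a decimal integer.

13

[0]=0x2d [1]=0x61 (little-endian) → word 0x612d
lvl [0+:4] = (word>>0) & 0xf = 13  ←
bank [4+:1] = (word>>4) & 0x1 = 0
rsvd [5+:1] = (word>>5) & 0x1 = 1
mode [6+:1] = (word>>6) & 0x1 = 0
seq [7+:6] = (word>>7) & 0x3f = 2
ver [13+:3] = (word>>13) & 0x7 = 3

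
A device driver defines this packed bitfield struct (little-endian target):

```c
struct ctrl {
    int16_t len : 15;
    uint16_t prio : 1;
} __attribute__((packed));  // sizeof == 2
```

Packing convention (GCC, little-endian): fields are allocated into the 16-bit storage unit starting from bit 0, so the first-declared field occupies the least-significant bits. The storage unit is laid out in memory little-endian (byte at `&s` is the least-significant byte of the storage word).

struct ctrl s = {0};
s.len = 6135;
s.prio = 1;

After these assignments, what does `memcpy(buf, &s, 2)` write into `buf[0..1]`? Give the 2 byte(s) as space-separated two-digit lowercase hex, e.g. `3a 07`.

len:15 = 6135 → 0x17f7 << 0 → word 0x17f7
prio:1 = 1 → 0x1 << 15 → word 0x97f7
word = 0x97f7 → little-endian bytes:
  [0]=0xf7  [1]=0x97

f7 97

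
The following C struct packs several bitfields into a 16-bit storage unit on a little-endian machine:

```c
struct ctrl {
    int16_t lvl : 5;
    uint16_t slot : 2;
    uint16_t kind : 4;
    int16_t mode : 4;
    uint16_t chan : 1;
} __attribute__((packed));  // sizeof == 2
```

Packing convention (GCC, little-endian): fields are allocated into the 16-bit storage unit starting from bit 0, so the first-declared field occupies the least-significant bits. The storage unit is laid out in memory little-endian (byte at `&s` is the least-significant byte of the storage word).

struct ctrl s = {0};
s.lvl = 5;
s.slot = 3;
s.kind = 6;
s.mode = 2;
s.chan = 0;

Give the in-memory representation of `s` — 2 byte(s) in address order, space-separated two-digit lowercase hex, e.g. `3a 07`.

65 13

lvl:5 = 5 → 0x5 << 0 → word 0x0005
slot:2 = 3 → 0x3 << 5 → word 0x0065
kind:4 = 6 → 0x6 << 7 → word 0x0365
mode:4 = 2 → 0x2 << 11 → word 0x1365
chan:1 = 0 → 0x0 << 15 → word 0x1365
word = 0x1365 → little-endian bytes:
  [0]=0x65  [1]=0x13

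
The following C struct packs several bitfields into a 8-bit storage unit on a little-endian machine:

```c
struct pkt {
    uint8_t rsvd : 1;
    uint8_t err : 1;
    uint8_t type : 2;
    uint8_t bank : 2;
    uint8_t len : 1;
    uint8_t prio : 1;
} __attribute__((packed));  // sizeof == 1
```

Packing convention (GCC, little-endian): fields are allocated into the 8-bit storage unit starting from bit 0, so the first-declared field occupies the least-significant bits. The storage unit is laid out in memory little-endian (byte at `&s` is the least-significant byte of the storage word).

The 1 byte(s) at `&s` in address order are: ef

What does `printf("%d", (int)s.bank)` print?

[0]=0xef (little-endian) → word 0xef
rsvd [0+:1] = (word>>0) & 0x1 = 1
err [1+:1] = (word>>1) & 0x1 = 1
type [2+:2] = (word>>2) & 0x3 = 3
bank [4+:2] = (word>>4) & 0x3 = 2  ←
len [6+:1] = (word>>6) & 0x1 = 1
prio [7+:1] = (word>>7) & 0x1 = 1

2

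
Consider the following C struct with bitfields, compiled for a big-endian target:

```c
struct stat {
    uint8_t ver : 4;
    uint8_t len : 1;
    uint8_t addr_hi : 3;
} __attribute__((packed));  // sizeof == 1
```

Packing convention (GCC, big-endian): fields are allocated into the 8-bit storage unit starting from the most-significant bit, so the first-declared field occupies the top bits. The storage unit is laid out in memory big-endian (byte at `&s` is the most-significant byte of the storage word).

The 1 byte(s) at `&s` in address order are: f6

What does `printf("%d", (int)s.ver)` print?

15

[0]=0xf6 (big-endian) → word 0xf6
ver [4+:4] = (word>>4) & 0xf = 15  ←
len [3+:1] = (word>>3) & 0x1 = 0
addr_hi [0+:3] = (word>>0) & 0x7 = 6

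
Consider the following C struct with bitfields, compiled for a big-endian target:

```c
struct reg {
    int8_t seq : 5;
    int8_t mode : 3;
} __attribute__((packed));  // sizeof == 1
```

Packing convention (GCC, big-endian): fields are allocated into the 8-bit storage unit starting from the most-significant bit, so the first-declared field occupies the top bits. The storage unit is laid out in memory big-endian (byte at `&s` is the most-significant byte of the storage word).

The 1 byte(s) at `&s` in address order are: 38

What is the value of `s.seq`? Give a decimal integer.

[0]=0x38 (big-endian) → word 0x38
seq [3+:5] = (word>>3) & 0x1f = 7  ←
mode [0+:3] = (word>>0) & 0x7 = 0
seq signed 5b, MSB=0: value = 7

7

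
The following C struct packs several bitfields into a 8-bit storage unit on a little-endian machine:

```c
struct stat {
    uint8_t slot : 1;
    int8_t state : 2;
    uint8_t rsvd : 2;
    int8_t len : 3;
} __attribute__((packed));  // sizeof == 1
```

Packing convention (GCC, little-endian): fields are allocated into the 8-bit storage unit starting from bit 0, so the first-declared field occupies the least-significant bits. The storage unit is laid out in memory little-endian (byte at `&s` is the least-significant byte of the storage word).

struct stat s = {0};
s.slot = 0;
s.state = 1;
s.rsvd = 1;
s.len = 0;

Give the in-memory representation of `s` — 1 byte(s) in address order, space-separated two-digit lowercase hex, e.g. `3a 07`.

[0+:1] slot=0 & 0x1 = 0x0; word=0x00
[1+:2] state=1 & 0x3 = 0x1; word=0x02
[3+:2] rsvd=1 & 0x3 = 0x1; word=0x0a
[5+:3] len=0 & 0x7 = 0x0; word=0x0a
word = 0x0a → little-endian bytes:
  [0]=0x0a

0a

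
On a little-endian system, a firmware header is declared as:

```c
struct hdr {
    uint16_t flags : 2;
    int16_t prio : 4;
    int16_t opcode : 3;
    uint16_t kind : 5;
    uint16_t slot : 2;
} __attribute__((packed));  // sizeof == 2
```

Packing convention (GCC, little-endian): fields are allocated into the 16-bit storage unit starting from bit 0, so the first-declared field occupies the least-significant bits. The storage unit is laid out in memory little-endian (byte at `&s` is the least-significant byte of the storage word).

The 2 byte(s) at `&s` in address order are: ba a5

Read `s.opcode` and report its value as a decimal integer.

-2

[0]=0xba [1]=0xa5 (little-endian) → word 0xa5ba
flags [0+:2] = (word>>0) & 0x3 = 2
prio [2+:4] = (word>>2) & 0xf = 14
opcode [6+:3] = (word>>6) & 0x7 = 6  ←
kind [9+:5] = (word>>9) & 0x1f = 18
slot [14+:2] = (word>>14) & 0x3 = 2
opcode signed 3b, MSB=1: 6 - 8 = -2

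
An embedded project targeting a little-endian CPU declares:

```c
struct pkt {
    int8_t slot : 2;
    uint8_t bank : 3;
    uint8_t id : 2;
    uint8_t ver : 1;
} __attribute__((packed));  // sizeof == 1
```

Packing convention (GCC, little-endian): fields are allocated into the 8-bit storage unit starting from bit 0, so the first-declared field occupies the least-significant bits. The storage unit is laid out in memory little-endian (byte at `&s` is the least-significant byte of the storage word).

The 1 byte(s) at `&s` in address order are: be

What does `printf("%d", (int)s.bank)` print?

[0]=0xbe (little-endian) → word 0xbe
slot [0+:2] = (word>>0) & 0x3 = 2
bank [2+:3] = (word>>2) & 0x7 = 7  ←
id [5+:2] = (word>>5) & 0x3 = 1
ver [7+:1] = (word>>7) & 0x1 = 1

7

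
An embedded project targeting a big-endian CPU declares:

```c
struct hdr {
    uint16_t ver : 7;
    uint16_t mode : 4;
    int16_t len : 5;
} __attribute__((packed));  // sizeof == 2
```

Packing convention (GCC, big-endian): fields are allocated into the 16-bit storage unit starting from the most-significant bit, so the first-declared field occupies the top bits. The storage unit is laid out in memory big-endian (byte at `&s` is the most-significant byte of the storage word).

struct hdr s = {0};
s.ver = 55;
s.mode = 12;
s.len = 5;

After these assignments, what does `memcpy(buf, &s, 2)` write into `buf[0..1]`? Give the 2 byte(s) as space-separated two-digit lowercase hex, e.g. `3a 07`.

6f 85

ver (7b) val=55 bits=0x37 at bit 9: 0x6e00
mode (4b) val=12 bits=0xc at bit 5: 0x6f80
len (5b) val=5 bits=0x5 at bit 0: 0x6f85
word = 0x6f85 → big-endian bytes:
  [0]=0x6f  [1]=0x85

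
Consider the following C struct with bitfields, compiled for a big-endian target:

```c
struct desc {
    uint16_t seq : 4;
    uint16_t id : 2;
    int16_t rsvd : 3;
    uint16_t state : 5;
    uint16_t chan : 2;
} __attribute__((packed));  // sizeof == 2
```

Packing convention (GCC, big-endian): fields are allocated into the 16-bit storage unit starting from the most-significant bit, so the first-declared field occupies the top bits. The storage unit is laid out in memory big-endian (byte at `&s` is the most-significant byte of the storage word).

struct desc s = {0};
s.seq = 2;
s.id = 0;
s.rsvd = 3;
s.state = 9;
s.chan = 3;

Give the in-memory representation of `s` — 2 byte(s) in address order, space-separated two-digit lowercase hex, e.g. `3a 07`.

21 a7

seq (4b) val=2 bits=0x2 at bit 12: 0x2000
id (2b) val=0 bits=0x0 at bit 10: 0x2000
rsvd (3b) val=3 bits=0x3 at bit 7: 0x2180
state (5b) val=9 bits=0x9 at bit 2: 0x21a4
chan (2b) val=3 bits=0x3 at bit 0: 0x21a7
word = 0x21a7 → big-endian bytes:
  [0]=0x21  [1]=0xa7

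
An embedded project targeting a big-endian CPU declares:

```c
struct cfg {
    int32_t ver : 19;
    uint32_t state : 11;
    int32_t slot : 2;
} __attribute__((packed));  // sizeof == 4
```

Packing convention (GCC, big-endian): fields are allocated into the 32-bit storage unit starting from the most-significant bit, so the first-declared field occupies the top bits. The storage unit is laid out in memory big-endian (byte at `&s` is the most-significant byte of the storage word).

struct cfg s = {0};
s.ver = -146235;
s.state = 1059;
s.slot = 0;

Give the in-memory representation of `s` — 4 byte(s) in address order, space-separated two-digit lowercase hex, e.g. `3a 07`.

b8 98 b0 8c

ver (19b) val=-146235 bits=0x5c4c5 at bit 13: 0xb898a000
state (11b) val=1059 bits=0x423 at bit 2: 0xb898b08c
slot (2b) val=0 bits=0x0 at bit 0: 0xb898b08c
word = 0xb898b08c → big-endian bytes:
  [0]=0xb8  [1]=0x98  [2]=0xb0  [3]=0x8c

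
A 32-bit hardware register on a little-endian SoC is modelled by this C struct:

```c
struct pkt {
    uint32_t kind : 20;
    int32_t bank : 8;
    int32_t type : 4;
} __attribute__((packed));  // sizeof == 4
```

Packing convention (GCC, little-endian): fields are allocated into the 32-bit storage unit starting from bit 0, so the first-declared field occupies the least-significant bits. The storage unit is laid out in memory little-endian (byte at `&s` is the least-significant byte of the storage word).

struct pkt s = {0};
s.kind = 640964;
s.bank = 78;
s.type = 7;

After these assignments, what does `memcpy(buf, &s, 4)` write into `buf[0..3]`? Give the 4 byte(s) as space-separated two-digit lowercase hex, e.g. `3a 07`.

c4 c7 e9 74

kind (20b) val=640964 bits=0x9c7c4 at bit 0: 0x0009c7c4
bank (8b) val=78 bits=0x4e at bit 20: 0x04e9c7c4
type (4b) val=7 bits=0x7 at bit 28: 0x74e9c7c4
word = 0x74e9c7c4 → little-endian bytes:
  [0]=0xc4  [1]=0xc7  [2]=0xe9  [3]=0x74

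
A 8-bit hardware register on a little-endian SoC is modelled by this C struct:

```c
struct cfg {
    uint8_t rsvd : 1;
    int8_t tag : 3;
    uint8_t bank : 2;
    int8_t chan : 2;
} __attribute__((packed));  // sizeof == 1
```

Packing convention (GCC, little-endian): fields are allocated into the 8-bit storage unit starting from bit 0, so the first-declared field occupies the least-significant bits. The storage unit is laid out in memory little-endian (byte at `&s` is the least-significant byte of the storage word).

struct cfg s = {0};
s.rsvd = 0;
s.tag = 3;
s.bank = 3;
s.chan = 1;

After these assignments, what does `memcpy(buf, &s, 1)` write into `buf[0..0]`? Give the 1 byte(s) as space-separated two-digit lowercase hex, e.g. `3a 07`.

rsvd (1b) val=0 bits=0x0 at bit 0: 0x00
tag (3b) val=3 bits=0x3 at bit 1: 0x06
bank (2b) val=3 bits=0x3 at bit 4: 0x36
chan (2b) val=1 bits=0x1 at bit 6: 0x76
word = 0x76 → little-endian bytes:
  [0]=0x76

76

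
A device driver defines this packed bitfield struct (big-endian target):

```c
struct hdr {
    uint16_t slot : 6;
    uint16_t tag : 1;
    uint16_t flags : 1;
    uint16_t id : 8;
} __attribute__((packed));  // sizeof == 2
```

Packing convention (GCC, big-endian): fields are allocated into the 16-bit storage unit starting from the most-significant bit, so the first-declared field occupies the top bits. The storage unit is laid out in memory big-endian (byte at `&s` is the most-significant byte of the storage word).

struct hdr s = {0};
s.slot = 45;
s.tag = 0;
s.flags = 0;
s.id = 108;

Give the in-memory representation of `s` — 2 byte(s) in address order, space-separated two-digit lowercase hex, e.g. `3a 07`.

b4 6c

slot (6b) val=45 bits=0x2d at bit 10: 0xb400
tag (1b) val=0 bits=0x0 at bit 9: 0xb400
flags (1b) val=0 bits=0x0 at bit 8: 0xb400
id (8b) val=108 bits=0x6c at bit 0: 0xb46c
word = 0xb46c → big-endian bytes:
  [0]=0xb4  [1]=0x6c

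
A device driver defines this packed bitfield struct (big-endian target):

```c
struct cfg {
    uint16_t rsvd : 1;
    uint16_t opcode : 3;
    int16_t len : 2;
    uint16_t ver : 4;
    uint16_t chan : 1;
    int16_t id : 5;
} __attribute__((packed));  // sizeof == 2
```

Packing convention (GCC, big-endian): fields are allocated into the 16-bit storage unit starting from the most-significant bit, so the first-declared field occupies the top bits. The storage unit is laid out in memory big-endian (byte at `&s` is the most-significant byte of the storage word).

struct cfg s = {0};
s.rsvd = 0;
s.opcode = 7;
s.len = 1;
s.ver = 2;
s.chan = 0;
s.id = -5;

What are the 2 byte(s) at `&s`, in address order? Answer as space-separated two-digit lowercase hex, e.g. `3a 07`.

rsvd (1b) val=0 bits=0x0 at bit 15: 0x0000
opcode (3b) val=7 bits=0x7 at bit 12: 0x7000
len (2b) val=1 bits=0x1 at bit 10: 0x7400
ver (4b) val=2 bits=0x2 at bit 6: 0x7480
chan (1b) val=0 bits=0x0 at bit 5: 0x7480
id (5b) val=-5 bits=0x1b at bit 0: 0x749b
word = 0x749b → big-endian bytes:
  [0]=0x74  [1]=0x9b

74 9b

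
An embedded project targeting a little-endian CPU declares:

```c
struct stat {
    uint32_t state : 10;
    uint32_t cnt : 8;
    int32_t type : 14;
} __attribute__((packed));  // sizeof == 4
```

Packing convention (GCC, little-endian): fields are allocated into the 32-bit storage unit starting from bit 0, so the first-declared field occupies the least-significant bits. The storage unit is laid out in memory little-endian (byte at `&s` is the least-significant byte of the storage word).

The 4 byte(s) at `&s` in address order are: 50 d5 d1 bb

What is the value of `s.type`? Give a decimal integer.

-4364

[0]=0x50 [1]=0xd5 [2]=0xd1 [3]=0xbb (little-endian) → word 0xbbd1d550
state [0+:10] = (word>>0) & 0x3ff = 336
cnt [10+:8] = (word>>10) & 0xff = 117
type [18+:14] = (word>>18) & 0x3fff = 12020  ←
type signed 14b, MSB=1: 12020 - 16384 = -4364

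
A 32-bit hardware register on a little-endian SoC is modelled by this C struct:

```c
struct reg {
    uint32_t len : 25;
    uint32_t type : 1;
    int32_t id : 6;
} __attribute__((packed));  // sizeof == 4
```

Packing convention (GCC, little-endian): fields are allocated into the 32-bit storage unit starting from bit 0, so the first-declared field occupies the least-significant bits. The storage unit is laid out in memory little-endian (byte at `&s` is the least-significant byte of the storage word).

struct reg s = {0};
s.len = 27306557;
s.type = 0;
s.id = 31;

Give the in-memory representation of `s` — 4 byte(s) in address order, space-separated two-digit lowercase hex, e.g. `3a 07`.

3d aa a0 7d

[0+:25] len=27306557 & 0x1ffffff = 0x1a0aa3d; word=0x01a0aa3d
[25+:1] type=0 & 0x1 = 0x0; word=0x01a0aa3d
[26+:6] id=31 & 0x3f = 0x1f; word=0x7da0aa3d
word = 0x7da0aa3d → little-endian bytes:
  [0]=0x3d  [1]=0xaa  [2]=0xa0  [3]=0x7d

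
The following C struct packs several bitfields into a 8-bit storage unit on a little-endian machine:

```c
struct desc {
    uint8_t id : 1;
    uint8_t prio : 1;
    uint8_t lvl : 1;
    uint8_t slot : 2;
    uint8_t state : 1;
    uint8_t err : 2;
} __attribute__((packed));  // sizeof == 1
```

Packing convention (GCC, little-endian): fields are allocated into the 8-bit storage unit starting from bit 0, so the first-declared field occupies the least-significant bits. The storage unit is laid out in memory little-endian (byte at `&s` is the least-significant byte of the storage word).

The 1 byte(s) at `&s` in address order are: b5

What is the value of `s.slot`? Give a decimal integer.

[0]=0xb5 (little-endian) → word 0xb5
id [0+:1] = (word>>0) & 0x1 = 1
prio [1+:1] = (word>>1) & 0x1 = 0
lvl [2+:1] = (word>>2) & 0x1 = 1
slot [3+:2] = (word>>3) & 0x3 = 2  ←
state [5+:1] = (word>>5) & 0x1 = 1
err [6+:2] = (word>>6) & 0x3 = 2

2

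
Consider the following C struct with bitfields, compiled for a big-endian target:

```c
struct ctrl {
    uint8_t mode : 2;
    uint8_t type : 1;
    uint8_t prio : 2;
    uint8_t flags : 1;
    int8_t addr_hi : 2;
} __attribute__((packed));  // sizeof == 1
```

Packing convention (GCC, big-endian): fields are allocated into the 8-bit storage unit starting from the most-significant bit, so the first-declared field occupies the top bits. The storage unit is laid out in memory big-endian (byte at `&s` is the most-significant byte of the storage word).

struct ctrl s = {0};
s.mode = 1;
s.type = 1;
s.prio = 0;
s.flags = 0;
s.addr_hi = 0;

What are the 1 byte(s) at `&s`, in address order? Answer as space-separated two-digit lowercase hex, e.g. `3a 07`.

[6+:2] mode=1 & 0x3 = 0x1; word=0x40
[5+:1] type=1 & 0x1 = 0x1; word=0x60
[3+:2] prio=0 & 0x3 = 0x0; word=0x60
[2+:1] flags=0 & 0x1 = 0x0; word=0x60
[0+:2] addr_hi=0 & 0x3 = 0x0; word=0x60
word = 0x60 → big-endian bytes:
  [0]=0x60

60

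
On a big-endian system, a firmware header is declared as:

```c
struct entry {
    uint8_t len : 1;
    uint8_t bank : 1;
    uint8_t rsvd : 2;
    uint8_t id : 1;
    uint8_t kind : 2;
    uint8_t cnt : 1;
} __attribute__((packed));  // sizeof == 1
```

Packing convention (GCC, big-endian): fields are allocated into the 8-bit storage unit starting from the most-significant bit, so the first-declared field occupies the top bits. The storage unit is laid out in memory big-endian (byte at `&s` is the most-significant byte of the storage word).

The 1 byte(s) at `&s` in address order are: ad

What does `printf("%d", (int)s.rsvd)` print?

2

[0]=0xad (big-endian) → word 0xad
len:1 @ bit 7 → (0xad>>7)&0x1 = 0x1
bank:1 @ bit 6 → (0xad>>6)&0x1 = 0x0
rsvd:2 @ bit 4 → (0xad>>4)&0x3 = 0x2  ←
id:1 @ bit 3 → (0xad>>3)&0x1 = 0x1
kind:2 @ bit 1 → (0xad>>1)&0x3 = 0x2
cnt:1 @ bit 0 → (0xad>>0)&0x1 = 0x1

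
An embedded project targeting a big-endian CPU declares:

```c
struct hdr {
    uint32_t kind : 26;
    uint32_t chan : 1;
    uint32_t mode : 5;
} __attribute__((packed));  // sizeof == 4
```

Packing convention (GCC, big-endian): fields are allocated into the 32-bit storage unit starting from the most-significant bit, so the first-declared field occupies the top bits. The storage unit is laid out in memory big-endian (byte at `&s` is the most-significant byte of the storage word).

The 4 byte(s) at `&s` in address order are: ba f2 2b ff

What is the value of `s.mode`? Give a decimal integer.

31

[0]=0xba [1]=0xf2 [2]=0x2b [3]=0xff (big-endian) → word 0xbaf22bff
kind:26 @ bit 6 → (0xbaf22bff>>6)&0x3ffffff = 0x2ebc8af
chan:1 @ bit 5 → (0xbaf22bff>>5)&0x1 = 0x1
mode:5 @ bit 0 → (0xbaf22bff>>0)&0x1f = 0x1f  ←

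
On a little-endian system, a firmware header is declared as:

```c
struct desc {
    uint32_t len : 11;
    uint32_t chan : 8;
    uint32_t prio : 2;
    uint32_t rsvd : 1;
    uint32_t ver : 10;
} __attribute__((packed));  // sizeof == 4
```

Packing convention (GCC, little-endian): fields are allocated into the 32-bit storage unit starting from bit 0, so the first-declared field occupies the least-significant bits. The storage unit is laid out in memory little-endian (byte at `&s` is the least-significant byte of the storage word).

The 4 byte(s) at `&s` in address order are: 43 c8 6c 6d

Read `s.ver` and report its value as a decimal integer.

437

[0]=0x43 [1]=0xc8 [2]=0x6c [3]=0x6d (little-endian) → word 0x6d6cc843
len:11 @ bit 0 → (0x6d6cc843>>0)&0x7ff = 0x43
chan:8 @ bit 11 → (0x6d6cc843>>11)&0xff = 0x99
prio:2 @ bit 19 → (0x6d6cc843>>19)&0x3 = 0x1
rsvd:1 @ bit 21 → (0x6d6cc843>>21)&0x1 = 0x1
ver:10 @ bit 22 → (0x6d6cc843>>22)&0x3ff = 0x1b5  ←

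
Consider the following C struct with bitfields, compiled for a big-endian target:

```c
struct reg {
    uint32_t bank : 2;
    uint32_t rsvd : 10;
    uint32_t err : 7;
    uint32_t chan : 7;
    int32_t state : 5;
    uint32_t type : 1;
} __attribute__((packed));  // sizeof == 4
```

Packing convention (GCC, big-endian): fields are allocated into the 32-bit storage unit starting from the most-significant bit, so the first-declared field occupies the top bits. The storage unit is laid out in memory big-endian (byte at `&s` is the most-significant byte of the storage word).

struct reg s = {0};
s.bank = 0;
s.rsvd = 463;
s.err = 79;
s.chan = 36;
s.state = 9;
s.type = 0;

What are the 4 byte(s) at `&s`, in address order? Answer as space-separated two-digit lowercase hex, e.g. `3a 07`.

1c f9 e9 12

[30+:2] bank=0 & 0x3 = 0x0; word=0x00000000
[20+:10] rsvd=463 & 0x3ff = 0x1cf; word=0x1cf00000
[13+:7] err=79 & 0x7f = 0x4f; word=0x1cf9e000
[6+:7] chan=36 & 0x7f = 0x24; word=0x1cf9e900
[1+:5] state=9 & 0x1f = 0x9; word=0x1cf9e912
[0+:1] type=0 & 0x1 = 0x0; word=0x1cf9e912
word = 0x1cf9e912 → big-endian bytes:
  [0]=0x1c  [1]=0xf9  [2]=0xe9  [3]=0x12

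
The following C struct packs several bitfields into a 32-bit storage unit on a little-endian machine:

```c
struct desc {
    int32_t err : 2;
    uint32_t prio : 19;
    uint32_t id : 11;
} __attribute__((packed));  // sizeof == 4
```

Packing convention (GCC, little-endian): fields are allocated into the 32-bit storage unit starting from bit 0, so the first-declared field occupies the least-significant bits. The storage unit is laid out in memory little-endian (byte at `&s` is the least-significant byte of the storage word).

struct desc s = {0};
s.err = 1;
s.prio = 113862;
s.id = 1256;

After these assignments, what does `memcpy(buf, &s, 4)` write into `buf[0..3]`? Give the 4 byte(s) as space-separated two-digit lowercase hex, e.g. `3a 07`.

[0+:2] err=1 & 0x3 = 0x1; word=0x00000001
[2+:19] prio=113862 & 0x7ffff = 0x1bcc6; word=0x0006f319
[21+:11] id=1256 & 0x7ff = 0x4e8; word=0x9d06f319
word = 0x9d06f319 → little-endian bytes:
  [0]=0x19  [1]=0xf3  [2]=0x06  [3]=0x9d

19 f3 06 9d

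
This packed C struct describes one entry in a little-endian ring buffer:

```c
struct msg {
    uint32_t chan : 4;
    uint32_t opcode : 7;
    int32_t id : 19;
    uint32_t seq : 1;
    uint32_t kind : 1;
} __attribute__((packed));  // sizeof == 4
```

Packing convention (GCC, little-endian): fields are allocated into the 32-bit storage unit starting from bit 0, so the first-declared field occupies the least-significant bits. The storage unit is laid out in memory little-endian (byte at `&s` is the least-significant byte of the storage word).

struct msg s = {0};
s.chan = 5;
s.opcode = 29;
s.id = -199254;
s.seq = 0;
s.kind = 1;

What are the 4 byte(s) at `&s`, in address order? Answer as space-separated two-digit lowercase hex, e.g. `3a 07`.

d5 51 ad a7

chan:4 = 5 → 0x5 << 0 → word 0x00000005
opcode:7 = 29 → 0x1d << 4 → word 0x000001d5
id:19 = -199254 → 0x4f5aa << 11 → word 0x27ad51d5
seq:1 = 0 → 0x0 << 30 → word 0x27ad51d5
kind:1 = 1 → 0x1 << 31 → word 0xa7ad51d5
word = 0xa7ad51d5 → little-endian bytes:
  [0]=0xd5  [1]=0x51  [2]=0xad  [3]=0xa7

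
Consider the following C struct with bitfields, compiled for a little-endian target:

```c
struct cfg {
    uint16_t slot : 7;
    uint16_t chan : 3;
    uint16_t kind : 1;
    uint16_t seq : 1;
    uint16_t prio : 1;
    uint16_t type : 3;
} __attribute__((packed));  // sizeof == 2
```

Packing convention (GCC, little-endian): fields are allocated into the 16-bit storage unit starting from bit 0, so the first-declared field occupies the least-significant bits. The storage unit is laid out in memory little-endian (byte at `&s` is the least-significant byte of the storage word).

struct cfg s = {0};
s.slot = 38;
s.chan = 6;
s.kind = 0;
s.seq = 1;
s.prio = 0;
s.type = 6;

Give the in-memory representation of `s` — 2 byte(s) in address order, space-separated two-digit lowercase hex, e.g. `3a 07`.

slot (7b) val=38 bits=0x26 at bit 0: 0x0026
chan (3b) val=6 bits=0x6 at bit 7: 0x0326
kind (1b) val=0 bits=0x0 at bit 10: 0x0326
seq (1b) val=1 bits=0x1 at bit 11: 0x0b26
prio (1b) val=0 bits=0x0 at bit 12: 0x0b26
type (3b) val=6 bits=0x6 at bit 13: 0xcb26
word = 0xcb26 → little-endian bytes:
  [0]=0x26  [1]=0xcb

26 cb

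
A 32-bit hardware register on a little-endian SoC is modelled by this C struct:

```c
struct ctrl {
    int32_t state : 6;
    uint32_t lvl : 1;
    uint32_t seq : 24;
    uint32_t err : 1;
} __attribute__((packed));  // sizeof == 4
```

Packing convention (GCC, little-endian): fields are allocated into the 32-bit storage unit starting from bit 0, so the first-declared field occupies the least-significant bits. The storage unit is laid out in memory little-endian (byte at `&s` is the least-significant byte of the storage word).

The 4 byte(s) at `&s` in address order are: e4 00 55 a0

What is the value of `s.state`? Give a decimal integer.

-28

[0]=0xe4 [1]=0x00 [2]=0x55 [3]=0xa0 (little-endian) → word 0xa05500e4
state [0+:6] = (word>>0) & 0x3f = 36  ←
lvl [6+:1] = (word>>6) & 0x1 = 1
seq [7+:24] = (word>>7) & 0xffffff = 4237825
err [31+:1] = (word>>31) & 0x1 = 1
state signed 6b, MSB=1: 36 - 64 = -28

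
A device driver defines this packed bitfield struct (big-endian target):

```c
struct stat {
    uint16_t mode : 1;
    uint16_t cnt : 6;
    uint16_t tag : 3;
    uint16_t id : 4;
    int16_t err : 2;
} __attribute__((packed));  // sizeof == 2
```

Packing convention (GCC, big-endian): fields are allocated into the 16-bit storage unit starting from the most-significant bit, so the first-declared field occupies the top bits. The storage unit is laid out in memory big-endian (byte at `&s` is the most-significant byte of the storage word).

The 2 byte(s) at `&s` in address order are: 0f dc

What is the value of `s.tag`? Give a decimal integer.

7

[0]=0x0f [1]=0xdc (big-endian) → word 0x0fdc
mode [15+:1] = (word>>15) & 0x1 = 0
cnt [9+:6] = (word>>9) & 0x3f = 7
tag [6+:3] = (word>>6) & 0x7 = 7  ←
id [2+:4] = (word>>2) & 0xf = 7
err [0+:2] = (word>>0) & 0x3 = 0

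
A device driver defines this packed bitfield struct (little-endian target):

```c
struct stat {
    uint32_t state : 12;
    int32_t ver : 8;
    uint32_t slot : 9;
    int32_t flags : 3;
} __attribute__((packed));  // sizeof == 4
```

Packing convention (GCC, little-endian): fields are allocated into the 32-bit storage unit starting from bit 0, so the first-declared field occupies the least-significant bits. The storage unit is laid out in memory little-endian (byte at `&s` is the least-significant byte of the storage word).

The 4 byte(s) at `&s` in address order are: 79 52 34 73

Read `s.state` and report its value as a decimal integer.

[0]=0x79 [1]=0x52 [2]=0x34 [3]=0x73 (little-endian) → word 0x73345279
state [0+:12] = (word>>0) & 0xfff = 633  ←
ver [12+:8] = (word>>12) & 0xff = 69
slot [20+:9] = (word>>20) & 0x1ff = 307
flags [29+:3] = (word>>29) & 0x7 = 3

633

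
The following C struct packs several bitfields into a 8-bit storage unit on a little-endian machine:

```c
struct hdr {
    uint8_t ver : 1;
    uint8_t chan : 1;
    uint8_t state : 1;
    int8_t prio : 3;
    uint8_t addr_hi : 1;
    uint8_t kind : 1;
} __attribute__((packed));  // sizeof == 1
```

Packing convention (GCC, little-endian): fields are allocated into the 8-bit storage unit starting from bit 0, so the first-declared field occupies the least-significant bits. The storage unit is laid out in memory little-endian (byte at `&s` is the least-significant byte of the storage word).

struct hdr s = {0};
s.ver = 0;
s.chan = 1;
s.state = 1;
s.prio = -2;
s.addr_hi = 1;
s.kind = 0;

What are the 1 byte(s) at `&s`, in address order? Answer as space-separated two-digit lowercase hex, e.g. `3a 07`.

76

[0+:1] ver=0 & 0x1 = 0x0; word=0x00
[1+:1] chan=1 & 0x1 = 0x1; word=0x02
[2+:1] state=1 & 0x1 = 0x1; word=0x06
[3+:3] prio=-2 & 0x7 = 0x6; word=0x36
[6+:1] addr_hi=1 & 0x1 = 0x1; word=0x76
[7+:1] kind=0 & 0x1 = 0x0; word=0x76
word = 0x76 → little-endian bytes:
  [0]=0x76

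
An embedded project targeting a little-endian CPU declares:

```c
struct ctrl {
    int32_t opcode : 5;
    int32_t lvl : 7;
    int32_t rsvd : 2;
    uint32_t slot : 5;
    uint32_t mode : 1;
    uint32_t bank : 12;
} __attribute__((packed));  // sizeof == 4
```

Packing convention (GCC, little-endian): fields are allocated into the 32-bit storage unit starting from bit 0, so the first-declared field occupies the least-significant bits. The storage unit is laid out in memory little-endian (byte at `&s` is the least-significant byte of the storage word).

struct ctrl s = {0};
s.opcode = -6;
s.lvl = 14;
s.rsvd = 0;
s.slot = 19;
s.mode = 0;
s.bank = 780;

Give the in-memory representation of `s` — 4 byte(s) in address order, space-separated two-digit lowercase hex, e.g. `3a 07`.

da c1 c4 30

[0+:5] opcode=-6 & 0x1f = 0x1a; word=0x0000001a
[5+:7] lvl=14 & 0x7f = 0xe; word=0x000001da
[12+:2] rsvd=0 & 0x3 = 0x0; word=0x000001da
[14+:5] slot=19 & 0x1f = 0x13; word=0x0004c1da
[19+:1] mode=0 & 0x1 = 0x0; word=0x0004c1da
[20+:12] bank=780 & 0xfff = 0x30c; word=0x30c4c1da
word = 0x30c4c1da → little-endian bytes:
  [0]=0xda  [1]=0xc1  [2]=0xc4  [3]=0x30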